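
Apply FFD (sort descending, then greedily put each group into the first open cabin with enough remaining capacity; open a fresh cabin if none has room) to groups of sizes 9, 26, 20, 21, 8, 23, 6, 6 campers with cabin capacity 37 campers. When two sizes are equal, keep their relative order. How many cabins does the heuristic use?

4

Sorted descending: 26, 23, 21, 20, 9, 8, 6, 6.
  26 → cabin 1 (new)  [load 26/37]
  23 → cabin 2 (new)  [load 23/37]
  21 → cabin 3 (new)  [load 21/37]
  20 → cabin 4 (new)  [load 20/37]
  9 → cabin 1  [load 35/37]
  8 → cabin 2  [load 31/37]
  6 → cabin 2  [load 37/37]
  6 → cabin 3  [load 27/37]
4 cabins opened.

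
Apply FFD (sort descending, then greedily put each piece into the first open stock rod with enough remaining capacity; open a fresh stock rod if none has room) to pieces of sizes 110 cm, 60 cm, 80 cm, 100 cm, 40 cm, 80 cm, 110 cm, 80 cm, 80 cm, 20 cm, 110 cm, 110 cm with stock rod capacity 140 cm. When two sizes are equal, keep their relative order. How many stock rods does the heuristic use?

9

Sorted descending: 110, 110, 110, 110, 100, 80, 80, 80, 80, 60, 40, 20.
  110 → stock rod 1 (new)  [load 110/140]
  110 → stock rod 2 (new)  [load 110/140]
  110 → stock rod 3 (new)  [load 110/140]
  110 → stock rod 4 (new)  [load 110/140]
  100 → stock rod 5 (new)  [load 100/140]
  80 → stock rod 6 (new)  [load 80/140]
  80 → stock rod 7 (new)  [load 80/140]
  80 → stock rod 8 (new)  [load 80/140]
  80 → stock rod 9 (new)  [load 80/140]
  60 → stock rod 6  [load 140/140]
  40 → stock rod 5  [load 140/140]
  20 → stock rod 1  [load 130/140]
9 stock rods opened.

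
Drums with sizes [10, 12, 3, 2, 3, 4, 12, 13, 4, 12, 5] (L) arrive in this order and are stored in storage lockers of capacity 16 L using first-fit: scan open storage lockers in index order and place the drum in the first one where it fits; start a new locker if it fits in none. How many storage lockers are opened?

6

  10 → locker 1 (new)  [load 10/16]
  12 → locker 2 (new)  [load 12/16]
  3 → locker 1  [load 13/16]
  2 → locker 1  [load 15/16]
  3 → locker 2  [load 15/16]
  4 → locker 3 (new)  [load 4/16]
  12 → locker 3  [load 16/16]
  13 → locker 4 (new)  [load 13/16]
  4 → locker 5 (new)  [load 4/16]
  12 → locker 5  [load 16/16]
  5 → locker 6 (new)  [load 5/16]
6 storage lockers opened.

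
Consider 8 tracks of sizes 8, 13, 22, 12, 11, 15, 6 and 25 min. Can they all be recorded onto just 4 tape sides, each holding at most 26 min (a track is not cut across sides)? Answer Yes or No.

No

Total = 112 min; ⌈112/26⌉ = 5.
At least 5 tape sides are required, but only 4 are allowed.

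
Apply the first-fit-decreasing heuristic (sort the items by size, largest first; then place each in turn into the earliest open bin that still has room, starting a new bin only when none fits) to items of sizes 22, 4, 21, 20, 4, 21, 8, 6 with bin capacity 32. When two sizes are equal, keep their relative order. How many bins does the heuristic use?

Sorted descending: 22, 21, 21, 20, 8, 6, 4, 4.
  22 → bin 1 (new)  [load 22/32]
  21 → bin 2 (new)  [load 21/32]
  21 → bin 3 (new)  [load 21/32]
  20 → bin 4 (new)  [load 20/32]
  8 → bin 1  [load 30/32]
  6 → bin 2  [load 27/32]
  4 → bin 2  [load 31/32]
  4 → bin 3  [load 25/32]
4 bins opened.

4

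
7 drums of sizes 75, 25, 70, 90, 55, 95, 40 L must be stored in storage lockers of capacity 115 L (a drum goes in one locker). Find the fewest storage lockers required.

5

Total = 95 + 90 + 75 + 70 + 55 + 40 + 25 = 450 L.
Lower bound: ⌈450/115⌉ = 4 storage lockers.
A packing using 5 storage lockers:
  locker 1: 95 = 95
  locker 2: 90 + 25 = 115
  locker 3: 75 + 40 = 115
  locker 4: 70 = 70
  locker 5: 55 = 55
No arrangement into 4 storage lockers stays within capacity, so 5 is optimal.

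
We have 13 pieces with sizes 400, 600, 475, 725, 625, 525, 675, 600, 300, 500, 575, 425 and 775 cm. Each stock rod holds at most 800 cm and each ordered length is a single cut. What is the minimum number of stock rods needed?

12

Total = 775 + 725 + 675 + 625 + 600 + 600 + 575 + 525 + 500 + 475 + 425 + 400 + 300 = 7200 cm.
Lower bound: ⌈7200/800⌉ = 9 stock rods.
Also, 11 pieces each exceed 400 cm, and no two of those can share a stock rod, so at least 11 stock rods are needed.
A packing using 12 stock rods:
  stock rod 1: 775 = 775
  stock rod 2: 725 = 725
  stock rod 3: 675 = 675
  stock rod 4: 625 = 625
  stock rod 5: 600 = 600
  stock rod 6: 600 = 600
  stock rod 7: 575 = 575
  stock rod 8: 525 = 525
  stock rod 9: 500 + 300 = 800
  stock rod 10: 475 = 475
  stock rod 11: 425 = 425
  stock rod 12: 400 = 400
No arrangement into 11 stock rods stays within capacity, so 12 is optimal.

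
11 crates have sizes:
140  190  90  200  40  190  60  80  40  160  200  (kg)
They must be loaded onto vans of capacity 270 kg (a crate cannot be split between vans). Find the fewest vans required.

Total = 200 + 200 + 190 + 190 + 160 + 140 + 90 + 80 + 60 + 40 + 40 = 1390 kg.
Lower bound: ⌈1390/270⌉ = 6 vans.
A packing using 6 vans:
  van 1: 200 + 60 = 260
  van 2: 200 + 40 = 240
  van 3: 190 + 80 = 270
  van 4: 190 + 40 = 230
  van 5: 160 + 90 = 250
  van 6: 140 = 140
This matches the lower bound, so 6 is optimal.

6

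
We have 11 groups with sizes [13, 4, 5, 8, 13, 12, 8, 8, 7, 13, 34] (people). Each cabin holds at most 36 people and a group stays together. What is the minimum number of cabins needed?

Total = 34 + 13 + 13 + 13 + 12 + 8 + 8 + 8 + 7 + 5 + 4 = 125 people.
Lower bound: ⌈125/36⌉ = 4 cabins.
A packing using 4 cabins:
  cabin 1: 34 = 34
  cabin 2: 13 + 13 + 8 = 34
  cabin 3: 13 + 12 + 8 = 33
  cabin 4: 8 + 7 + 5 + 4 = 24
This matches the lower bound, so 4 is optimal.

4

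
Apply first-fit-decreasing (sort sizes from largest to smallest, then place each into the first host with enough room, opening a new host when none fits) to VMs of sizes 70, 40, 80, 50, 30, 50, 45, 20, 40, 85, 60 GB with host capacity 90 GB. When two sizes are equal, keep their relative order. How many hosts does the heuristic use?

7

Sorted descending: 85, 80, 70, 60, 50, 50, 45, 40, 40, 30, 20.
  85 → host 1 (new)  [load 85/90]
  80 → host 2 (new)  [load 80/90]
  70 → host 3 (new)  [load 70/90]
  60 → host 4 (new)  [load 60/90]
  50 → host 5 (new)  [load 50/90]
  50 → host 6 (new)  [load 50/90]
  45 → host 7 (new)  [load 45/90]
  40 → host 5  [load 90/90]
  40 → host 6  [load 90/90]
  30 → host 4  [load 90/90]
  20 → host 3  [load 90/90]
7 hosts opened.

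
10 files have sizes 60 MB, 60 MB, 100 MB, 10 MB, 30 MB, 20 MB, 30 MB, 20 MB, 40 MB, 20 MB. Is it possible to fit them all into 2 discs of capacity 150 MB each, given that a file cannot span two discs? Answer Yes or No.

Total = 390 MB; ⌈390/150⌉ = 3.
At least 3 discs are required, but only 2 are allowed.

No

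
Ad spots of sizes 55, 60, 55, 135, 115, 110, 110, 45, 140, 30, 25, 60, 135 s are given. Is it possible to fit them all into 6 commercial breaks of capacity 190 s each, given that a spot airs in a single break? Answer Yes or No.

Yes

A valid assignment using 6 commercial breaks:
  break 1: 140 + 45 = 185
  break 2: 135 + 55 = 190
  break 3: 135 + 55 = 190
  break 4: 115 + 60 = 175
  break 5: 110 + 60 = 170
  break 6: 110 + 30 + 25 = 165
Every load is within 190 s, so 6 commercial breaks suffice.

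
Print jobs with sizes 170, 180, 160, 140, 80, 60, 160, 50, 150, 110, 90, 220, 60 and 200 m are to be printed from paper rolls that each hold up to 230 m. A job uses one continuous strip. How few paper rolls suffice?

Total = 220 + 200 + 180 + 170 + 160 + 160 + 150 + 140 + 110 + 90 + 80 + 60 + 60 + 50 = 1830 m.
Lower bound: ⌈1830/230⌉ = 8 paper rolls.
A packing using 9 paper rolls:
  roll 1: 220 = 220
  roll 2: 200 = 200
  roll 3: 180 + 50 = 230
  roll 4: 170 + 60 = 230
  roll 5: 160 + 60 = 220
  roll 6: 160 = 160
  roll 7: 150 + 80 = 230
  roll 8: 140 + 90 = 230
  roll 9: 110 = 110
No arrangement into 8 paper rolls stays within capacity, so 9 is optimal.

9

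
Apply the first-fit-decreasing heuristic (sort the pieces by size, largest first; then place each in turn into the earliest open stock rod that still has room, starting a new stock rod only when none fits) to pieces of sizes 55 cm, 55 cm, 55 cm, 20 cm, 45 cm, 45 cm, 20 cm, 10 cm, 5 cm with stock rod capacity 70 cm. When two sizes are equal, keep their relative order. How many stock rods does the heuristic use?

Sorted descending: 55, 55, 55, 45, 45, 20, 20, 10, 5.
  55 → stock rod 1 (new)  [load 55/70]
  55 → stock rod 2 (new)  [load 55/70]
  55 → stock rod 3 (new)  [load 55/70]
  45 → stock rod 4 (new)  [load 45/70]
  45 → stock rod 5 (new)  [load 45/70]
  20 → stock rod 4  [load 65/70]
  20 → stock rod 5  [load 65/70]
  10 → stock rod 1  [load 65/70]
  5 → stock rod 1  [load 70/70]
5 stock rods opened.

5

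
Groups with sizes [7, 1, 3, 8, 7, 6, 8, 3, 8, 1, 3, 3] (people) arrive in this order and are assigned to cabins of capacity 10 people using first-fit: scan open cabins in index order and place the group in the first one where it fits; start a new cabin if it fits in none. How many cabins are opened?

7

  7 → cabin 1 (new)  [load 7/10]
  1 → cabin 1  [load 8/10]
  3 → cabin 2 (new)  [load 3/10]
  8 → cabin 3 (new)  [load 8/10]
  7 → cabin 2  [load 10/10]
  6 → cabin 4 (new)  [load 6/10]
  8 → cabin 5 (new)  [load 8/10]
  3 → cabin 4  [load 9/10]
  8 → cabin 6 (new)  [load 8/10]
  1 → cabin 1  [load 9/10]
  3 → cabin 7 (new)  [load 3/10]
  3 → cabin 7  [load 6/10]
7 cabins opened.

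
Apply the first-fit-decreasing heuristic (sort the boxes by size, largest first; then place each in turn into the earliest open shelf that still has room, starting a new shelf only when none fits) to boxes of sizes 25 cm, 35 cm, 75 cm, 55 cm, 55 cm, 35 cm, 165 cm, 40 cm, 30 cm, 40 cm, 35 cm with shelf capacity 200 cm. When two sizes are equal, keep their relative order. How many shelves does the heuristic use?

4

Sorted descending: 165, 75, 55, 55, 40, 40, 35, 35, 35, 30, 25.
  165 → shelf 1 (new)  [load 165/200]
  75 → shelf 2 (new)  [load 75/200]
  55 → shelf 2  [load 130/200]
  55 → shelf 2  [load 185/200]
  40 → shelf 3 (new)  [load 40/200]
  40 → shelf 3  [load 80/200]
  35 → shelf 1  [load 200/200]
  35 → shelf 3  [load 115/200]
  35 → shelf 3  [load 150/200]
  30 → shelf 3  [load 180/200]
  25 → shelf 4 (new)  [load 25/200]
4 shelves opened.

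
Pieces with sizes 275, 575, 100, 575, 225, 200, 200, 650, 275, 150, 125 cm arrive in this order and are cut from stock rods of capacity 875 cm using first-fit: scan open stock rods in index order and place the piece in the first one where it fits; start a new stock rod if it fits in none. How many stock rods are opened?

4

  275 → stock rod 1 (new)  [load 275/875]
  575 → stock rod 1  [load 850/875]
  100 → stock rod 2 (new)  [load 100/875]
  575 → stock rod 2  [load 675/875]
  225 → stock rod 3 (new)  [load 225/875]
  200 → stock rod 2  [load 875/875]
  200 → stock rod 3  [load 425/875]
  650 → stock rod 4 (new)  [load 650/875]
  275 → stock rod 3  [load 700/875]
  150 → stock rod 3  [load 850/875]
  125 → stock rod 4  [load 775/875]
4 stock rods opened.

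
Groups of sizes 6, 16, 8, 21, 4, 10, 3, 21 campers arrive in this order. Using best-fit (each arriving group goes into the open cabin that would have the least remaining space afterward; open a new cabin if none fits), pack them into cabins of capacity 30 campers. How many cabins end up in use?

4

  6 → cabin 1 (new)  [load 6/30]
  16 → cabin 1  [load 22/30]
  8 → cabin 1  [load 30/30]
  21 → cabin 2 (new)  [load 21/30]
  4 → cabin 2  [load 25/30]
  10 → cabin 3 (new)  [load 10/30]
  3 → cabin 2  [load 28/30]
  21 → cabin 4 (new)  [load 21/30]
4 cabins opened.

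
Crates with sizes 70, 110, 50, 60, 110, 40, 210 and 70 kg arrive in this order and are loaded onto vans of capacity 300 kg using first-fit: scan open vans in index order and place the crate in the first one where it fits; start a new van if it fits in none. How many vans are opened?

3

  70 → van 1 (new)  [load 70/300]
  110 → van 1  [load 180/300]
  50 → van 1  [load 230/300]
  60 → van 1  [load 290/300]
  110 → van 2 (new)  [load 110/300]
  40 → van 2  [load 150/300]
  210 → van 3 (new)  [load 210/300]
  70 → van 2  [load 220/300]
3 vans opened.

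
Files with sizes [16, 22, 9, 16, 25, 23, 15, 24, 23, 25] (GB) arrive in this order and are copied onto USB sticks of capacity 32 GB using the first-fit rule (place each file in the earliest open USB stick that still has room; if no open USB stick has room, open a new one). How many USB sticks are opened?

8

  16 → USB stick 1 (new)  [load 16/32]
  22 → USB stick 2 (new)  [load 22/32]
  9 → USB stick 1  [load 25/32]
  16 → USB stick 3 (new)  [load 16/32]
  25 → USB stick 4 (new)  [load 25/32]
  23 → USB stick 5 (new)  [load 23/32]
  15 → USB stick 3  [load 31/32]
  24 → USB stick 6 (new)  [load 24/32]
  23 → USB stick 7 (new)  [load 23/32]
  25 → USB stick 8 (new)  [load 25/32]
8 USB sticks opened.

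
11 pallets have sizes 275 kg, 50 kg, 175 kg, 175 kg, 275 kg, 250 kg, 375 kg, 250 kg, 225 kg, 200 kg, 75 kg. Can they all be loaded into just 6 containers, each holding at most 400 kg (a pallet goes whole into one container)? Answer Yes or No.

Total = 2325 kg; ⌈2325/400⌉ = 6.
The bound of 6 does not rule out 6, but exhaustive search shows no assignment into 6 containers of capacity 400 kg exists — the minimum is 7.

No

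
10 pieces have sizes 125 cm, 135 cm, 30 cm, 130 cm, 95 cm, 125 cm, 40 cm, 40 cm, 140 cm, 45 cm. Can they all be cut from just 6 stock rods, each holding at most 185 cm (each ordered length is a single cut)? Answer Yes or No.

Yes

A valid assignment using 6 stock rods:
  stock rod 1: 140 + 45 = 185
  stock rod 2: 135 + 40 = 175
  stock rod 3: 130 + 40 = 170
  stock rod 4: 125 + 30 = 155
  stock rod 5: 125 = 125
  stock rod 6: 95 = 95
Every load is within 185 cm, so 6 stock rods suffice.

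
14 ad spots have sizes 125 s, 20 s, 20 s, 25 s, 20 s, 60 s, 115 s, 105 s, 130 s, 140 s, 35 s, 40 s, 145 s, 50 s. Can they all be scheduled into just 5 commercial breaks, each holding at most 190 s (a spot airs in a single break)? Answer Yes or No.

Total = 1030 s; ⌈1030/190⌉ = 6.
At least 6 commercial breaks are required, but only 5 are allowed.

No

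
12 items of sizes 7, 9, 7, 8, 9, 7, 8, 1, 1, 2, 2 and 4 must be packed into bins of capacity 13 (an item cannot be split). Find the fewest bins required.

7

Total = 9 + 9 + 8 + 8 + 7 + 7 + 7 + 4 + 2 + 2 + 1 + 1 = 65.
Lower bound: ⌈65/13⌉ = 5 bins.
Also, 7 items each exceed 13/2, and no two of those can share a bin, so at least 7 bins are needed.
A packing using 7 bins:
  bin 1: 9 + 4 = 13
  bin 2: 9 + 2 + 2 = 13
  bin 3: 8 + 1 + 1 = 10
  bin 4: 8 = 8
  bin 5: 7 = 7
  bin 6: 7 = 7
  bin 7: 7 = 7
This matches the lower bound, so 7 is optimal.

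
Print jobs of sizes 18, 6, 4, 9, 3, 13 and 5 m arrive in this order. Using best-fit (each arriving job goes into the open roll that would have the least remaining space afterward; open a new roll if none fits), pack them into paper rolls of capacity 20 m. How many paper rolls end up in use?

  18 → roll 1 (new)  [load 18/20]
  6 → roll 2 (new)  [load 6/20]
  4 → roll 2  [load 10/20]
  9 → roll 2  [load 19/20]
  3 → roll 3 (new)  [load 3/20]
  13 → roll 3  [load 16/20]
  5 → roll 4 (new)  [load 5/20]
4 paper rolls opened.

4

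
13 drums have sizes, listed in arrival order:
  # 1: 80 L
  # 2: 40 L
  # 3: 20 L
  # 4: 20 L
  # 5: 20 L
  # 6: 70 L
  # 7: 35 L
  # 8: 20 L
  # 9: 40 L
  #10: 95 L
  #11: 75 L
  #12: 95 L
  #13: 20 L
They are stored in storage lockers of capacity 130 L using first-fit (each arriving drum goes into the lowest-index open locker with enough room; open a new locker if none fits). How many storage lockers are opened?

6

  80 → locker 1 (new)  [load 80/130]
  40 → locker 1  [load 120/130]
  20 → locker 2 (new)  [load 20/130]
  20 → locker 2  [load 40/130]
  20 → locker 2  [load 60/130]
  70 → locker 2  [load 130/130]
  35 → locker 3 (new)  [load 35/130]
  20 → locker 3  [load 55/130]
  40 → locker 3  [load 95/130]
  95 → locker 4 (new)  [load 95/130]
  75 → locker 5 (new)  [load 75/130]
  95 → locker 6 (new)  [load 95/130]
  20 → locker 3  [load 115/130]
6 storage lockers opened.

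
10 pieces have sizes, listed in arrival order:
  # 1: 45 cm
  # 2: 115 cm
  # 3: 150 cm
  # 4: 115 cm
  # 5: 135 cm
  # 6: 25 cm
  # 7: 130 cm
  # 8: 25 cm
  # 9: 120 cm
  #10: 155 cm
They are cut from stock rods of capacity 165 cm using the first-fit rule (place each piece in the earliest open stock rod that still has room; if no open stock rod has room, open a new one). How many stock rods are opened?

7

  45 → stock rod 1 (new)  [load 45/165]
  115 → stock rod 1  [load 160/165]
  150 → stock rod 2 (new)  [load 150/165]
  115 → stock rod 3 (new)  [load 115/165]
  135 → stock rod 4 (new)  [load 135/165]
  25 → stock rod 3  [load 140/165]
  130 → stock rod 5 (new)  [load 130/165]
  25 → stock rod 3  [load 165/165]
  120 → stock rod 6 (new)  [load 120/165]
  155 → stock rod 7 (new)  [load 155/165]
7 stock rods opened.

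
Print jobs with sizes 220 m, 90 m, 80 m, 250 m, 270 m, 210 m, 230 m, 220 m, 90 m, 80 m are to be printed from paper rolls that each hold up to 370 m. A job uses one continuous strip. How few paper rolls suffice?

6

Total = 270 + 250 + 230 + 220 + 220 + 210 + 90 + 90 + 80 + 80 = 1740 m.
Lower bound: ⌈1740/370⌉ = 5 paper rolls.
Also, 6 print jobs each exceed 185 m, and no two of those can share a roll, so at least 6 paper rolls are needed.
A packing using 6 paper rolls:
  roll 1: 270 + 90 = 360
  roll 2: 250 + 90 = 340
  roll 3: 230 + 80 = 310
  roll 4: 220 + 80 = 300
  roll 5: 220 = 220
  roll 6: 210 = 210
This matches the lower bound, so 6 is optimal.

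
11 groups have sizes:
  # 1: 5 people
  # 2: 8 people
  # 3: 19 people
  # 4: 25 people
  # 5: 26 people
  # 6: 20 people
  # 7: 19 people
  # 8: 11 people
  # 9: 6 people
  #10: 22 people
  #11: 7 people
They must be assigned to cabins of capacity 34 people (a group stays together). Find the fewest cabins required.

Total = 26 + 25 + 22 + 20 + 19 + 19 + 11 + 8 + 7 + 6 + 5 = 168 people.
Lower bound: ⌈168/34⌉ = 5 cabins.
Also, 6 groups each exceed 17 people, and no two of those can share a cabin, so at least 6 cabins are needed.
A packing using 6 cabins:
  cabin 1: 26 + 8 = 34
  cabin 2: 25 + 7 = 32
  cabin 3: 22 + 11 = 33
  cabin 4: 20 + 6 + 5 = 31
  cabin 5: 19 = 19
  cabin 6: 19 = 19
This matches the lower bound, so 6 is optimal.

6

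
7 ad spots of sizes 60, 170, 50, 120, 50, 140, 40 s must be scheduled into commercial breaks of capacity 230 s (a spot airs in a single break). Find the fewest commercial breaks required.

3

Total = 170 + 140 + 120 + 60 + 50 + 50 + 40 = 630 s.
Lower bound: ⌈630/230⌉ = 3 commercial breaks.
A packing using 3 commercial breaks:
  break 1: 170 + 60 = 230
  break 2: 140 + 50 + 40 = 230
  break 3: 120 + 50 = 170
This matches the lower bound, so 3 is optimal.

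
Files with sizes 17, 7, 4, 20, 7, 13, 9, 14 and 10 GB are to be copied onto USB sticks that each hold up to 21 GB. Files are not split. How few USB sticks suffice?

Total = 20 + 17 + 14 + 13 + 10 + 9 + 7 + 7 + 4 = 101 GB.
Lower bound: ⌈101/21⌉ = 5 USB sticks.
A packing using 5 USB sticks:
  USB stick 1: 20 = 20
  USB stick 2: 17 + 4 = 21
  USB stick 3: 14 + 7 = 21
  USB stick 4: 13 + 7 = 20
  USB stick 5: 10 + 9 = 19
This matches the lower bound, so 5 is optimal.

5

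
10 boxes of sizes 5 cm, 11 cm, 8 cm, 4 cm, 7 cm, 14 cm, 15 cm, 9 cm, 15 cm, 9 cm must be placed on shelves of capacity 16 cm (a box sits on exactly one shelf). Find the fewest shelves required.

Total = 15 + 15 + 14 + 11 + 9 + 9 + 8 + 7 + 5 + 4 = 97 cm.
Lower bound: ⌈97/16⌉ = 7 shelves.
A packing using 7 shelves:
  shelf 1: 15 = 15
  shelf 2: 15 = 15
  shelf 3: 14 = 14
  shelf 4: 11 + 5 = 16
  shelf 5: 9 + 7 = 16
  shelf 6: 9 + 4 = 13
  shelf 7: 8 = 8
This matches the lower bound, so 7 is optimal.

7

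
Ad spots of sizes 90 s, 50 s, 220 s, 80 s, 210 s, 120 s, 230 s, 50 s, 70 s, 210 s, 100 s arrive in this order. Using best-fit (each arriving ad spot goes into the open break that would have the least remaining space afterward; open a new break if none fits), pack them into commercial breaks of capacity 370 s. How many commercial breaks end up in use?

  90 → break 1 (new)  [load 90/370]
  50 → break 1  [load 140/370]
  220 → break 1  [load 360/370]
  80 → break 2 (new)  [load 80/370]
  210 → break 2  [load 290/370]
  120 → break 3 (new)  [load 120/370]
  230 → break 3  [load 350/370]
  50 → break 2  [load 340/370]
  70 → break 4 (new)  [load 70/370]
  210 → break 4  [load 280/370]
  100 → break 5 (new)  [load 100/370]
5 commercial breaks opened.

5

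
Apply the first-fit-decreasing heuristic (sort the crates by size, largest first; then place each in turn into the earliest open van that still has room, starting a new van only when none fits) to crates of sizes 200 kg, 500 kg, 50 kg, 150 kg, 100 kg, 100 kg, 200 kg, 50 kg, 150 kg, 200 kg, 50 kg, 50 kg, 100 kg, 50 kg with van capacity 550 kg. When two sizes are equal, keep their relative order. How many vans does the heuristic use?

4

Sorted descending: 500, 200, 200, 200, 150, 150, 100, 100, 100, 50, 50, 50, 50, 50.
  500 → van 1 (new)  [load 500/550]
  200 → van 2 (new)  [load 200/550]
  200 → van 2  [load 400/550]
  200 → van 3 (new)  [load 200/550]
  150 → van 2  [load 550/550]
  150 → van 3  [load 350/550]
  100 → van 3  [load 450/550]
  100 → van 3  [load 550/550]
  100 → van 4 (new)  [load 100/550]
  50 → van 1  [load 550/550]
  50 → van 4  [load 150/550]
  50 → van 4  [load 200/550]
  50 → van 4  [load 250/550]
  50 → van 4  [load 300/550]
4 vans opened.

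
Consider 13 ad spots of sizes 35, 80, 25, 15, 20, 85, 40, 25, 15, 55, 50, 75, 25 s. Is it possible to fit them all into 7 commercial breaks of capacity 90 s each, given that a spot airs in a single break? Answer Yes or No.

A valid assignment using 7 commercial breaks:
  break 1: 85 = 85
  break 2: 80 = 80
  break 3: 75 + 15 = 90
  break 4: 55 + 35 = 90
  break 5: 50 + 40 = 90
  break 6: 25 + 25 + 25 + 15 = 90
  break 7: 20 = 20
Every load is within 90 s, so 7 commercial breaks suffice.

Yes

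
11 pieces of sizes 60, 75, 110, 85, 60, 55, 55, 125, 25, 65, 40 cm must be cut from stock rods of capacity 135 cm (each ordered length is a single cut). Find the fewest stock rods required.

6

Total = 125 + 110 + 85 + 75 + 65 + 60 + 60 + 55 + 55 + 40 + 25 = 755 cm.
Lower bound: ⌈755/135⌉ = 6 stock rods.
A packing using 6 stock rods:
  stock rod 1: 125 = 125
  stock rod 2: 110 + 25 = 135
  stock rod 3: 85 + 40 = 125
  stock rod 4: 75 + 60 = 135
  stock rod 5: 65 + 60 = 125
  stock rod 6: 55 + 55 = 110
This matches the lower bound, so 6 is optimal.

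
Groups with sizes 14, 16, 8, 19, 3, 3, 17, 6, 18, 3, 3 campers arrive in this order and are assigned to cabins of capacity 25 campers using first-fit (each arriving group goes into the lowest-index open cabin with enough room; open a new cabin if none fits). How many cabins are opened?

5

  14 → cabin 1 (new)  [load 14/25]
  16 → cabin 2 (new)  [load 16/25]
  8 → cabin 1  [load 22/25]
  19 → cabin 3 (new)  [load 19/25]
  3 → cabin 1  [load 25/25]
  3 → cabin 2  [load 19/25]
  17 → cabin 4 (new)  [load 17/25]
  6 → cabin 2  [load 25/25]
  18 → cabin 5 (new)  [load 18/25]
  3 → cabin 3  [load 22/25]
  3 → cabin 3  [load 25/25]
5 cabins opened.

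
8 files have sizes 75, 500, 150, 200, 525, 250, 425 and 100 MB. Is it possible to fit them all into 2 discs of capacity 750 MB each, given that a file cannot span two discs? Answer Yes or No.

No

Total = 2225 MB; ⌈2225/750⌉ = 3.
At least 3 discs are required, but only 2 are allowed.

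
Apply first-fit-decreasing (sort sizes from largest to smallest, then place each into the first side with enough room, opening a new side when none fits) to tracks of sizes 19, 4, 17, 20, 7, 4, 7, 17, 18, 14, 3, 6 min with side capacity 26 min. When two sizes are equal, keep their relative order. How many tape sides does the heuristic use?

6

Sorted descending: 20, 19, 18, 17, 17, 14, 7, 7, 6, 4, 4, 3.
  20 → side 1 (new)  [load 20/26]
  19 → side 2 (new)  [load 19/26]
  18 → side 3 (new)  [load 18/26]
  17 → side 4 (new)  [load 17/26]
  17 → side 5 (new)  [load 17/26]
  14 → side 6 (new)  [load 14/26]
  7 → side 2  [load 26/26]
  7 → side 3  [load 25/26]
  6 → side 1  [load 26/26]
  4 → side 4  [load 21/26]
  4 → side 4  [load 25/26]
  3 → side 5  [load 20/26]
6 tape sides opened.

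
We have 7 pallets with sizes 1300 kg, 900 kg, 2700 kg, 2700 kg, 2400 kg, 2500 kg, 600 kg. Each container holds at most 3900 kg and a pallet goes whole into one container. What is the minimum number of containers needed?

4

Total = 2700 + 2700 + 2500 + 2400 + 1300 + 900 + 600 = 13100 kg.
Lower bound: ⌈13100/3900⌉ = 4 containers.
A packing using 4 containers:
  container 1: 2700 + 900 = 3600
  container 2: 2700 + 600 = 3300
  container 3: 2500 + 1300 = 3800
  container 4: 2400 = 2400
This matches the lower bound, so 4 is optimal.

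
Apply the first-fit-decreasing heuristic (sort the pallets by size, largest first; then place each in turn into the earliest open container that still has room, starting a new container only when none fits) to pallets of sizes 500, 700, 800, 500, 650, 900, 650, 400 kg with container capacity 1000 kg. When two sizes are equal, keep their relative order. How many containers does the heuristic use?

7

Sorted descending: 900, 800, 700, 650, 650, 500, 500, 400.
  900 → container 1 (new)  [load 900/1000]
  800 → container 2 (new)  [load 800/1000]
  700 → container 3 (new)  [load 700/1000]
  650 → container 4 (new)  [load 650/1000]
  650 → container 5 (new)  [load 650/1000]
  500 → container 6 (new)  [load 500/1000]
  500 → container 6  [load 1000/1000]
  400 → container 7 (new)  [load 400/1000]
7 containers opened.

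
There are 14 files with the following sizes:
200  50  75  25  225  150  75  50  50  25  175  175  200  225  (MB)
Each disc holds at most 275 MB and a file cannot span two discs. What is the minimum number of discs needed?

7

Total = 225 + 225 + 200 + 200 + 175 + 175 + 150 + 75 + 75 + 50 + 50 + 50 + 25 + 25 = 1700 MB.
Lower bound: ⌈1700/275⌉ = 7 discs.
A packing using 7 discs:
  disc 1: 225 + 50 = 275
  disc 2: 225 + 50 = 275
  disc 3: 200 + 75 = 275
  disc 4: 200 + 75 = 275
  disc 5: 175 + 50 + 25 + 25 = 275
  disc 6: 175 = 175
  disc 7: 150 = 150
This matches the lower bound, so 7 is optimal.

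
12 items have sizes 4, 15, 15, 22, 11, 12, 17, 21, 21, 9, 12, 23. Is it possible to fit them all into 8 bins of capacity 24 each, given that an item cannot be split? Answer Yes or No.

Total = 182; ⌈182/24⌉ = 8.
The bound of 8 does not rule out 8, but exhaustive search shows no assignment into 8 bins of capacity 24 exists — the minimum is 9.

No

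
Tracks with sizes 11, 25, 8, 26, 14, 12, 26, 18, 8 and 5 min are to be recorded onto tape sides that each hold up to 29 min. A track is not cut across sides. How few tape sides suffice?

6

Total = 26 + 26 + 25 + 18 + 14 + 12 + 11 + 8 + 8 + 5 = 153 min.
Lower bound: ⌈153/29⌉ = 6 tape sides.
A packing using 6 tape sides:
  side 1: 26 = 26
  side 2: 26 = 26
  side 3: 25 = 25
  side 4: 18 + 11 = 29
  side 5: 14 + 12 = 26
  side 6: 8 + 8 + 5 = 21
This matches the lower bound, so 6 is optimal.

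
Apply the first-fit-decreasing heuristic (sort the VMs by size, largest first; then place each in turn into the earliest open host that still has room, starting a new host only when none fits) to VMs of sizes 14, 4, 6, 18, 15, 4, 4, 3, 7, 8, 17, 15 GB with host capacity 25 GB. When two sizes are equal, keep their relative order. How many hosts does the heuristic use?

5

Sorted descending: 18, 17, 15, 15, 14, 8, 7, 6, 4, 4, 4, 3.
  18 → host 1 (new)  [load 18/25]
  17 → host 2 (new)  [load 17/25]
  15 → host 3 (new)  [load 15/25]
  15 → host 4 (new)  [load 15/25]
  14 → host 5 (new)  [load 14/25]
  8 → host 2  [load 25/25]
  7 → host 1  [load 25/25]
  6 → host 3  [load 21/25]
  4 → host 3  [load 25/25]
  4 → host 4  [load 19/25]
  4 → host 4  [load 23/25]
  3 → host 5  [load 17/25]
5 hosts opened.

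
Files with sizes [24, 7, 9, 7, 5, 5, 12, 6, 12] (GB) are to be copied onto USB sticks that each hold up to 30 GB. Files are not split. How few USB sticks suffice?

Total = 24 + 12 + 12 + 9 + 7 + 7 + 6 + 5 + 5 = 87 GB.
Lower bound: ⌈87/30⌉ = 3 USB sticks.
A packing using 3 USB sticks:
  USB stick 1: 24 + 6 = 30
  USB stick 2: 12 + 12 + 5 = 29
  USB stick 3: 9 + 7 + 7 + 5 = 28
This matches the lower bound, so 3 is optimal.

3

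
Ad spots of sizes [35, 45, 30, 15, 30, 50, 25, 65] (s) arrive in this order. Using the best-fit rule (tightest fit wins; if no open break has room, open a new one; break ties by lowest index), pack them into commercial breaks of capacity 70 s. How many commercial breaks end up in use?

  35 → break 1 (new)  [load 35/70]
  45 → break 2 (new)  [load 45/70]
  30 → break 1  [load 65/70]
  15 → break 2  [load 60/70]
  30 → break 3 (new)  [load 30/70]
  50 → break 4 (new)  [load 50/70]
  25 → break 3  [load 55/70]
  65 → break 5 (new)  [load 65/70]
5 commercial breaks opened.

5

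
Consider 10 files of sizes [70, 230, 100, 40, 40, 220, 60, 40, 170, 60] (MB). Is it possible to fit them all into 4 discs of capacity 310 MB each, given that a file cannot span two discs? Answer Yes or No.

Yes

A valid assignment using 4 discs:
  disc 1: 230 + 70 = 300
  disc 2: 220 + 60 = 280
  disc 3: 170 + 100 + 40 = 310
  disc 4: 60 + 40 + 40 = 140
Every load is within 310 MB, so 4 discs suffice.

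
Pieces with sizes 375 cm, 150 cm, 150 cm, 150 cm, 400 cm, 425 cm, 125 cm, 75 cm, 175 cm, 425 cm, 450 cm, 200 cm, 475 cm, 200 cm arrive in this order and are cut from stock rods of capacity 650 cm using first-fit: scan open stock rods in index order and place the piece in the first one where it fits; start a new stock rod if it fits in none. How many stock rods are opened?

  375 → stock rod 1 (new)  [load 375/650]
  150 → stock rod 1  [load 525/650]
  150 → stock rod 2 (new)  [load 150/650]
  150 → stock rod 2  [load 300/650]
  400 → stock rod 3 (new)  [load 400/650]
  425 → stock rod 4 (new)  [load 425/650]
  125 → stock rod 1  [load 650/650]
  75 → stock rod 2  [load 375/650]
  175 → stock rod 2  [load 550/650]
  425 → stock rod 5 (new)  [load 425/650]
  450 → stock rod 6 (new)  [load 450/650]
  200 → stock rod 3  [load 600/650]
  475 → stock rod 7 (new)  [load 475/650]
  200 → stock rod 4  [load 625/650]
7 stock rods opened.

7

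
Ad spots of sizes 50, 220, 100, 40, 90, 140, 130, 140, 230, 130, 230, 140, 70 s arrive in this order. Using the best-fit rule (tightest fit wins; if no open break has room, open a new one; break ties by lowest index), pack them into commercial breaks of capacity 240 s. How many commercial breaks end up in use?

  50 → break 1 (new)  [load 50/240]
  220 → break 2 (new)  [load 220/240]
  100 → break 1  [load 150/240]
  40 → break 1  [load 190/240]
  90 → break 3 (new)  [load 90/240]
  140 → break 3  [load 230/240]
  130 → break 4 (new)  [load 130/240]
  140 → break 5 (new)  [load 140/240]
  230 → break 6 (new)  [load 230/240]
  130 → break 7 (new)  [load 130/240]
  230 → break 8 (new)  [load 230/240]
  140 → break 9 (new)  [load 140/240]
  70 → break 5  [load 210/240]
9 commercial breaks opened.

9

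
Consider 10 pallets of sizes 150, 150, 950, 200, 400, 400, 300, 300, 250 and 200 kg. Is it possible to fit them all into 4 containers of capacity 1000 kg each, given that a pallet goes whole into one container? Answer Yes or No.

A valid assignment using 4 containers:
  container 1: 950 = 950
  container 2: 400 + 400 + 200 = 1000
  container 3: 300 + 300 + 250 + 150 = 1000
  container 4: 200 + 150 = 350
Every load is within 1000 kg, so 4 containers suffice.

Yes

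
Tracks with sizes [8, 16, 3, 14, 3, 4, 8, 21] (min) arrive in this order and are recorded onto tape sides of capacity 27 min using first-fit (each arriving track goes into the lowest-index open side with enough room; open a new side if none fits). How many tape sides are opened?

4

  8 → side 1 (new)  [load 8/27]
  16 → side 1  [load 24/27]
  3 → side 1  [load 27/27]
  14 → side 2 (new)  [load 14/27]
  3 → side 2  [load 17/27]
  4 → side 2  [load 21/27]
  8 → side 3 (new)  [load 8/27]
  21 → side 4 (new)  [load 21/27]
4 tape sides opened.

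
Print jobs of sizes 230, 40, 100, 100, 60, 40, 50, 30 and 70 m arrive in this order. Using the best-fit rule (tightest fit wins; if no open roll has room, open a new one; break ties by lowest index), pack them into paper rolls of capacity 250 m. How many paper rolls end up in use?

  230 → roll 1 (new)  [load 230/250]
  40 → roll 2 (new)  [load 40/250]
  100 → roll 2  [load 140/250]
  100 → roll 2  [load 240/250]
  60 → roll 3 (new)  [load 60/250]
  40 → roll 3  [load 100/250]
  50 → roll 3  [load 150/250]
  30 → roll 3  [load 180/250]
  70 → roll 3  [load 250/250]
3 paper rolls opened.

3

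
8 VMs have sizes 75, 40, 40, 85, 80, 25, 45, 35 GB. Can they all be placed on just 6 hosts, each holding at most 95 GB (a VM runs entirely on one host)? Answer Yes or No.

A valid assignment using 6 hosts:
  host 1: 85 = 85
  host 2: 80 = 80
  host 3: 75 = 75
  host 4: 45 + 40 = 85
  host 5: 40 + 35 = 75
  host 6: 25 = 25
Every load is within 95 GB, so 6 hosts suffice.

Yes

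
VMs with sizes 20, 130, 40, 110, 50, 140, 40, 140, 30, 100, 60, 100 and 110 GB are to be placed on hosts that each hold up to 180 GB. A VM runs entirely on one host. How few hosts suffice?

Total = 140 + 140 + 130 + 110 + 110 + 100 + 100 + 60 + 50 + 40 + 40 + 30 + 20 = 1070 GB.
Lower bound: ⌈1070/180⌉ = 6 hosts.
Also, 7 VMs each exceed 90 GB, and no two of those can share a host, so at least 7 hosts are needed.
A packing using 7 hosts:
  host 1: 140 + 40 = 180
  host 2: 140 + 40 = 180
  host 3: 130 + 50 = 180
  host 4: 110 + 60 = 170
  host 5: 110 + 30 + 20 = 160
  host 6: 100 = 100
  host 7: 100 = 100
This matches the lower bound, so 7 is optimal.

7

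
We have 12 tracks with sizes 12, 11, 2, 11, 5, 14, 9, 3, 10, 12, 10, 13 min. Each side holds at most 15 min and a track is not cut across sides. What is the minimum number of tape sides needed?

Total = 14 + 13 + 12 + 12 + 11 + 11 + 10 + 10 + 9 + 5 + 3 + 2 = 112 min.
Lower bound: ⌈112/15⌉ = 8 tape sides.
Also, 9 tracks each exceed 15/2 min, and no two of those can share a side, so at least 9 tape sides are needed.
A packing using 9 tape sides:
  side 1: 14 = 14
  side 2: 13 + 2 = 15
  side 3: 12 + 3 = 15
  side 4: 12 = 12
  side 5: 11 = 11
  side 6: 11 = 11
  side 7: 10 + 5 = 15
  side 8: 10 = 10
  side 9: 9 = 9
This matches the lower bound, so 9 is optimal.

9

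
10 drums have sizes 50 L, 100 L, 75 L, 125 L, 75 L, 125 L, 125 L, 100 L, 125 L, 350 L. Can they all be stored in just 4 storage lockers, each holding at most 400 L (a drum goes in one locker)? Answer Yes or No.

Yes

A valid assignment using 4 storage lockers:
  locker 1: 350 + 50 = 400
  locker 2: 125 + 125 + 125 = 375
  locker 3: 125 + 100 + 100 + 75 = 400
  locker 4: 75 = 75
Every load is within 400 L, so 4 storage lockers suffice.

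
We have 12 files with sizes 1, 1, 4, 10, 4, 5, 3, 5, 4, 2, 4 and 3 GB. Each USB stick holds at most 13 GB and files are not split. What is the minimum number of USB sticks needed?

Total = 10 + 5 + 5 + 4 + 4 + 4 + 4 + 3 + 3 + 2 + 1 + 1 = 46 GB.
Lower bound: ⌈46/13⌉ = 4 USB sticks.
A packing using 4 USB sticks:
  USB stick 1: 10 + 3 = 13
  USB stick 2: 5 + 5 + 3 = 13
  USB stick 3: 4 + 4 + 4 + 1 = 13
  USB stick 4: 4 + 2 + 1 = 7
This matches the lower bound, so 4 is optimal.

4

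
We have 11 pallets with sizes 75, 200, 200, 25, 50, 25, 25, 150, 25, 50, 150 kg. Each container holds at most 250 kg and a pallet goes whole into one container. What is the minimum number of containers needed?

Total = 200 + 200 + 150 + 150 + 75 + 50 + 50 + 25 + 25 + 25 + 25 = 975 kg.
Lower bound: ⌈975/250⌉ = 4 containers.
A packing using 4 containers:
  container 1: 200 + 50 = 250
  container 2: 200 + 50 = 250
  container 3: 150 + 75 + 25 = 250
  container 4: 150 + 25 + 25 + 25 = 225
This matches the lower bound, so 4 is optimal.

4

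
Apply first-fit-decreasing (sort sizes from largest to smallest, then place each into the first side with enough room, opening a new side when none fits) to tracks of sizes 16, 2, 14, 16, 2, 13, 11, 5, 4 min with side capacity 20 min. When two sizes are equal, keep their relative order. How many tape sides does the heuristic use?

5

Sorted descending: 16, 16, 14, 13, 11, 5, 4, 2, 2.
  16 → side 1 (new)  [load 16/20]
  16 → side 2 (new)  [load 16/20]
  14 → side 3 (new)  [load 14/20]
  13 → side 4 (new)  [load 13/20]
  11 → side 5 (new)  [load 11/20]
  5 → side 3  [load 19/20]
  4 → side 1  [load 20/20]
  2 → side 2  [load 18/20]
  2 → side 2  [load 20/20]
5 tape sides opened.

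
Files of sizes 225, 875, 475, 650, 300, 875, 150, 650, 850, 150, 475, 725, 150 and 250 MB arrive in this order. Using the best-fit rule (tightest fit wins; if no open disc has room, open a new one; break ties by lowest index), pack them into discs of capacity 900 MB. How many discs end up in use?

8

  225 → disc 1 (new)  [load 225/900]
  875 → disc 2 (new)  [load 875/900]
  475 → disc 1  [load 700/900]
  650 → disc 3 (new)  [load 650/900]
  300 → disc 4 (new)  [load 300/900]
  875 → disc 5 (new)  [load 875/900]
  150 → disc 1  [load 850/900]
  650 → disc 6 (new)  [load 650/900]
  850 → disc 7 (new)  [load 850/900]
  150 → disc 3  [load 800/900]
  475 → disc 4  [load 775/900]
  725 → disc 8 (new)  [load 725/900]
  150 → disc 8  [load 875/900]
  250 → disc 6  [load 900/900]
8 discs opened.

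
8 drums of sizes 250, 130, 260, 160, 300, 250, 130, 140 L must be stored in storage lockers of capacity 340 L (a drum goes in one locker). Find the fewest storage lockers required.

6

Total = 300 + 260 + 250 + 250 + 160 + 140 + 130 + 130 = 1620 L.
Lower bound: ⌈1620/340⌉ = 5 storage lockers.
A packing using 6 storage lockers:
  locker 1: 300 = 300
  locker 2: 260 = 260
  locker 3: 250 = 250
  locker 4: 250 = 250
  locker 5: 160 + 140 = 300
  locker 6: 130 + 130 = 260
No arrangement into 5 storage lockers stays within capacity, so 6 is optimal.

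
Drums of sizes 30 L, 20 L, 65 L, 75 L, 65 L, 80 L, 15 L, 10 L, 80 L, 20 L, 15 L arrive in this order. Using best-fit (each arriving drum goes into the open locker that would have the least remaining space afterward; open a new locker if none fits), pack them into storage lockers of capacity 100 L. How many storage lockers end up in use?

6

  30 → locker 1 (new)  [load 30/100]
  20 → locker 1  [load 50/100]
  65 → locker 2 (new)  [load 65/100]
  75 → locker 3 (new)  [load 75/100]
  65 → locker 4 (new)  [load 65/100]
  80 → locker 5 (new)  [load 80/100]
  15 → locker 5  [load 95/100]
  10 → locker 3  [load 85/100]
  80 → locker 6 (new)  [load 80/100]
  20 → locker 6  [load 100/100]
  15 → locker 3  [load 100/100]
6 storage lockers opened.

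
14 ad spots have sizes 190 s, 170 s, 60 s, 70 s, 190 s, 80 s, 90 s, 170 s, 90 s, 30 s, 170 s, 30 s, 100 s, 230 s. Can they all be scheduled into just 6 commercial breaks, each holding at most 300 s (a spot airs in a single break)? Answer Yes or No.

A valid assignment using 6 commercial breaks:
  break 1: 230 + 70 = 300
  break 2: 190 + 100 = 290
  break 3: 190 + 90 = 280
  break 4: 170 + 90 + 30 = 290
  break 5: 170 + 80 + 30 = 280
  break 6: 170 + 60 = 230
Every load is within 300 s, so 6 commercial breaks suffice.

Yes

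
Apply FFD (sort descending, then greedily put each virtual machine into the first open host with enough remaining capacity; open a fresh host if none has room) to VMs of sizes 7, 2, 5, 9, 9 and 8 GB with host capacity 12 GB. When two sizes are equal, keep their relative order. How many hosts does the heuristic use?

4

Sorted descending: 9, 9, 8, 7, 5, 2.
  9 → host 1 (new)  [load 9/12]
  9 → host 2 (new)  [load 9/12]
  8 → host 3 (new)  [load 8/12]
  7 → host 4 (new)  [load 7/12]
  5 → host 4  [load 12/12]
  2 → host 1  [load 11/12]
4 hosts opened.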